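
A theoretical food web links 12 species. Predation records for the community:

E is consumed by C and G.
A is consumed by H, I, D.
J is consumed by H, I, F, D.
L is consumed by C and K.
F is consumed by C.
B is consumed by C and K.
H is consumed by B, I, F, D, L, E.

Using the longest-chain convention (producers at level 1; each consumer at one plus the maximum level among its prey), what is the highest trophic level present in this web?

Producers (level 1): A, J.
A → H → E → G gives G level 4.
No species has a prey at level 4, so no species reaches level 5.

4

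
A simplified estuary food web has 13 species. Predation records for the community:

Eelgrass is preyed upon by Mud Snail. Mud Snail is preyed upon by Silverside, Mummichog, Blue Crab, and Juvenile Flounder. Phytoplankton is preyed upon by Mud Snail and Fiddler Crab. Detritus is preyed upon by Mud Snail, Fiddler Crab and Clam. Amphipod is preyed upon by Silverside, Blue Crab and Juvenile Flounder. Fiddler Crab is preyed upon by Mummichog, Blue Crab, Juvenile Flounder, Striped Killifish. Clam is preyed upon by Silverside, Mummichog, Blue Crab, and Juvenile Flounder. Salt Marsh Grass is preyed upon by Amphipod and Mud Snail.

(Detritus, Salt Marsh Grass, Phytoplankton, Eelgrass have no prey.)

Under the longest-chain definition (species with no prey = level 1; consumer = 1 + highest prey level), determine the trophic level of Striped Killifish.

Trophic level 3

Detritus has no prey (basal) → level 1.
Fiddler Crab eats Detritus (level 1); other prey at levels: Phytoplankton 1 → level 2.
Striped Killifish eats Fiddler Crab → level 3.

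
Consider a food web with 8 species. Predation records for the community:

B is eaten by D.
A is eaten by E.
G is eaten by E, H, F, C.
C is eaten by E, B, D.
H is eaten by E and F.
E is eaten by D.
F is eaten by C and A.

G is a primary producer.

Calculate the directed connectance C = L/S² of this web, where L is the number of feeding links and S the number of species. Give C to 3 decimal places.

The web has S = 8 species and L = 14 feeding links.
C = L / S² = 14 / 64 = 0.2188 ≈ 0.219.

C = 0.219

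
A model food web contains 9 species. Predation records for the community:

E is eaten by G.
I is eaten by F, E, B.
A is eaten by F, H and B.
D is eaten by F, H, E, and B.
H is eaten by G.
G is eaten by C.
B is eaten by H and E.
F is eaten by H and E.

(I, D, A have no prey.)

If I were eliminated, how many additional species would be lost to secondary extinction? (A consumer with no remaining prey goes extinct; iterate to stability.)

0

Remove I.
Every predator of it retains at least one other prey: F still has D, A; B still has D, A; E still has D, F, B.
No consumer loses all prey, so no secondary extinctions occur.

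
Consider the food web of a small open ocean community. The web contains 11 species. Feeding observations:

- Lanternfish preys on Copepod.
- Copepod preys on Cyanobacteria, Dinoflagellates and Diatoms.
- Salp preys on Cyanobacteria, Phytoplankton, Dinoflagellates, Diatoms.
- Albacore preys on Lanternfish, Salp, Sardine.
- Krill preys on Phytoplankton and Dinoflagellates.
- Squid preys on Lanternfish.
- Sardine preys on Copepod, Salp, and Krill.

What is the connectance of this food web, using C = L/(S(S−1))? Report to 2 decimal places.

The web has S = 11 species and L = 17 feeding links.
C = L / (S(S−1)) = 17 / 110 = 0.1545 ≈ 0.15.

C = 0.15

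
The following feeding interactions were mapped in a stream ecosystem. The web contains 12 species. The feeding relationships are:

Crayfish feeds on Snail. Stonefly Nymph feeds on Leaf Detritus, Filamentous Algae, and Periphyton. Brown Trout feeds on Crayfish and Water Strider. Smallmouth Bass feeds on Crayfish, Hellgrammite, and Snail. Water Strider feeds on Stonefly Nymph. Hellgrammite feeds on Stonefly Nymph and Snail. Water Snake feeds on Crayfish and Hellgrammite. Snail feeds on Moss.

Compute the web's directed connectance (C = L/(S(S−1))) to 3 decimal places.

The web has S = 12 species and L = 15 feeding links.
C = L / (S(S−1)) = 15 / 132 = 0.1136 ≈ 0.114.

C = 0.114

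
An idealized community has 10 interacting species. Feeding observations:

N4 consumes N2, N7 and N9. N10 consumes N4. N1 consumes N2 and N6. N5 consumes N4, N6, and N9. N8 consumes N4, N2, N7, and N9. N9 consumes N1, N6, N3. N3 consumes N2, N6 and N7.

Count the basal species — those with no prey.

3

Basal species (no prey listed): N6, N7, N2.
Count: 3.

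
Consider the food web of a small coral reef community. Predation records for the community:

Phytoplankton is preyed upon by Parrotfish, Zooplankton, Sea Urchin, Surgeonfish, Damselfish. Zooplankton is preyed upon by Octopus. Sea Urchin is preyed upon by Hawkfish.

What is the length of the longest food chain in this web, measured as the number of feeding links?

One longest chain: Phytoplankton → Zooplankton → Octopus.
It has 3 species and 2 links.

2 links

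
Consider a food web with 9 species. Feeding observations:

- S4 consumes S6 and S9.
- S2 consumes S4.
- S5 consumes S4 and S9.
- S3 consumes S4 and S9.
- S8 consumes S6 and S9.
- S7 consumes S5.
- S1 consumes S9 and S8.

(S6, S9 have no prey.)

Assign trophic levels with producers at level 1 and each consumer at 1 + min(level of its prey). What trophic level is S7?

S9 is a producer → level 1.
S5 eats S9 → level 2.
S7 eats S5 → level 3.
No prey of S7 is below level 2, so 3 is the minimum.

Trophic level 3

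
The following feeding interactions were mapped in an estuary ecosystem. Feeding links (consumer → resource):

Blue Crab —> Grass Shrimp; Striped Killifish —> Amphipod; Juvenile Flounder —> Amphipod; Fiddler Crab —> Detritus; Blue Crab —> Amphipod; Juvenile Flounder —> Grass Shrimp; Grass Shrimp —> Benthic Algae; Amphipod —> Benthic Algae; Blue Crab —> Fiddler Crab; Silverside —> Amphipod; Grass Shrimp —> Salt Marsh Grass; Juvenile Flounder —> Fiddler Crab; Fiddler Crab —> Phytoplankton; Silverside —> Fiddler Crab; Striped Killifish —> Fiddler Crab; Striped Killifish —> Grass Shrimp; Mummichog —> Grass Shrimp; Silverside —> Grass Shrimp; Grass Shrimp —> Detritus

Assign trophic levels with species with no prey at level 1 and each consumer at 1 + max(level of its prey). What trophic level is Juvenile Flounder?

Benthic Algae has no prey (basal) → level 1.
Amphipod eats Benthic Algae → level 2.
Juvenile Flounder eats Amphipod (level 2); other prey at levels: Fiddler Crab 2, Grass Shrimp 2 → level 3.

Trophic level 3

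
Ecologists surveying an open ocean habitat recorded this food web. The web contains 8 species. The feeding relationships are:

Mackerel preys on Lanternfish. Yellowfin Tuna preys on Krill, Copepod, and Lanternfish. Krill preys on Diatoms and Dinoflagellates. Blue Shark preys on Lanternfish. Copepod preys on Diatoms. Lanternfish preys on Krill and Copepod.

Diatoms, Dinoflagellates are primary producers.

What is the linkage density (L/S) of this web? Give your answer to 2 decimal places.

There are L = 10 links among S = 8 species.
L/S = 10/8 = 1.2500 ≈ 1.25.

L/S = 1.25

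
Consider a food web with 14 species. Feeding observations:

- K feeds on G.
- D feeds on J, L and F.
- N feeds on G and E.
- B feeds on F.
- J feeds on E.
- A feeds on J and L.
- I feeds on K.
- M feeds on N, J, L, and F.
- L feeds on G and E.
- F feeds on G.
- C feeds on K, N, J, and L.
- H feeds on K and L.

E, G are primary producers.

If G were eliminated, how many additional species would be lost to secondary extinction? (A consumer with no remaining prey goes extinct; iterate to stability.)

Remove G.
Round 1: F (all prey gone), K (all prey gone) → extinct.
Round 2: I (all prey gone), B (all prey gone) → extinct.
No further losses. Total secondary extinctions: 4.

4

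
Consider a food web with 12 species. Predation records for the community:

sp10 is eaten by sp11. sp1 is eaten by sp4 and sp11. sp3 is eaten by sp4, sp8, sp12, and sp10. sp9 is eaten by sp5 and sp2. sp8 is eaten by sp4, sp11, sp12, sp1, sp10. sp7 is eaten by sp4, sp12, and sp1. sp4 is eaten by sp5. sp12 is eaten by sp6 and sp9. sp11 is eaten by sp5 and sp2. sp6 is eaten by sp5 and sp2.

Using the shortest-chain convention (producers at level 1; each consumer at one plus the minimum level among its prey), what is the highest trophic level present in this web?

4

Producers (level 1): sp3, sp7.
Following each consumer down to its lowest-level prey: sp3 → sp12 → sp6 → sp2 (levels 1 through 4).
All prey of sp2 (sp6 3, sp11 3, sp9 3) are at level 3 or above, so sp2 is at level 1 + 3 = 4.
Every consumer has at least one prey at level 3 or below, so none exceeds level 4.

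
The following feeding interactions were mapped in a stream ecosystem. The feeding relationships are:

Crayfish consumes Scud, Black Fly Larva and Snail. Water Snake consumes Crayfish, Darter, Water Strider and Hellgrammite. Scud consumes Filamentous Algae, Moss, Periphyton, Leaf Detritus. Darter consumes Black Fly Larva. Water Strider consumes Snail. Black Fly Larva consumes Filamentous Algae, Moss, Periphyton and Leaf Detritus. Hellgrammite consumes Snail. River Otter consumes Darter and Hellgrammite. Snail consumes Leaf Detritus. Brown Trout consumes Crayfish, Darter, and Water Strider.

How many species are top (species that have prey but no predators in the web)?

Top species (has prey, but nothing eats it): Brown Trout, River Otter, Water Snake.
Count: 3.

3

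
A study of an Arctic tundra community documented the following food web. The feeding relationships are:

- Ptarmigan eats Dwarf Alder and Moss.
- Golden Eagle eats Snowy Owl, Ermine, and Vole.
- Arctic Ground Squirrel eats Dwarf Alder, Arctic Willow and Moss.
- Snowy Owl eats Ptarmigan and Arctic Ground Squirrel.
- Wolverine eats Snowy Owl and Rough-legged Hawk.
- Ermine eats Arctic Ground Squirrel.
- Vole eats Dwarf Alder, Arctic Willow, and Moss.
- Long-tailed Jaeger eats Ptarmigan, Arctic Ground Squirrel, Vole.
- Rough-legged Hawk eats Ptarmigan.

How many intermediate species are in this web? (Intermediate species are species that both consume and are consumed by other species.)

Intermediate species (has both prey and predators): Ptarmigan, Arctic Ground Squirrel, Vole, Snowy Owl, Rough-legged Hawk, Ermine.
Count: 6.

6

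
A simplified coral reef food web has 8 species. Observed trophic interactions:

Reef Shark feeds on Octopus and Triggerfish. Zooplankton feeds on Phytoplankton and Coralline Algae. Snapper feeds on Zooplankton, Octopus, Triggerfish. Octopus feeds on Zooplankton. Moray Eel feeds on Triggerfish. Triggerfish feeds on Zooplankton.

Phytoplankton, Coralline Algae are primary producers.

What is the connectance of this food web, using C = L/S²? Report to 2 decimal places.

C = 0.16

The web has S = 8 species and L = 10 feeding links.
C = L / S² = 10 / 64 = 0.1562 ≈ 0.16.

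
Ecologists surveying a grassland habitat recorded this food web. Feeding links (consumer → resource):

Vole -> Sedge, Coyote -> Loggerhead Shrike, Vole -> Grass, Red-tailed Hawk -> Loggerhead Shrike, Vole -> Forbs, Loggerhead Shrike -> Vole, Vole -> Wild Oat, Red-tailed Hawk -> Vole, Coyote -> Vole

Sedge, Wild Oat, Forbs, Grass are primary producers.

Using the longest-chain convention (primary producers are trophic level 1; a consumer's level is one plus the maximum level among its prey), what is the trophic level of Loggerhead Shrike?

Trophic level 3

Sedge is a producer → level 1.
Vole eats Sedge (level 1); other prey at levels: Wild Oat 1, Forbs 1, Grass 1 → level 2.
Loggerhead Shrike eats Vole → level 3.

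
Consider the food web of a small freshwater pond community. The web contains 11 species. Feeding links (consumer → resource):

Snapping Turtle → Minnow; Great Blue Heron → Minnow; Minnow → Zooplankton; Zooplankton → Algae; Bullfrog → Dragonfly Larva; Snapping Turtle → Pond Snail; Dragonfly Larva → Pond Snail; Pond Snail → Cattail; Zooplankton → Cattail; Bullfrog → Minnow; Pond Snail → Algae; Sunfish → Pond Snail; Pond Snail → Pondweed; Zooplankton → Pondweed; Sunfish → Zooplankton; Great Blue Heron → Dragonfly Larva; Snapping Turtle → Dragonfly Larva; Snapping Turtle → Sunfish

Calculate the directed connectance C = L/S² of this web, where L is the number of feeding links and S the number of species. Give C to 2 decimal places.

The web has S = 11 species and L = 18 feeding links.
C = L / S² = 18 / 121 = 0.1488 ≈ 0.15.

C = 0.15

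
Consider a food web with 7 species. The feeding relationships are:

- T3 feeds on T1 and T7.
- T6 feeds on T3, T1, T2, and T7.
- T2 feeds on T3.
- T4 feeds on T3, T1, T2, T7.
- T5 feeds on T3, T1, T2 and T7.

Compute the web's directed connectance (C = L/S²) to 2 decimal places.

C = 0.31

The web has S = 7 species and L = 15 feeding links.
C = L / S² = 15 / 49 = 0.3061 ≈ 0.31.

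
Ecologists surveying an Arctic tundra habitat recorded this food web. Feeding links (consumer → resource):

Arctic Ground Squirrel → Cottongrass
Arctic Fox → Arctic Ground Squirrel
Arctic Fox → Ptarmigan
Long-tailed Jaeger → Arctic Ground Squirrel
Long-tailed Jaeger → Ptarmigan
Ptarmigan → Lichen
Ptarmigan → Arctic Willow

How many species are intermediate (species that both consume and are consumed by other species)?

2

Intermediate species (has both prey and predators): Ptarmigan, Arctic Ground Squirrel.
Count: 2.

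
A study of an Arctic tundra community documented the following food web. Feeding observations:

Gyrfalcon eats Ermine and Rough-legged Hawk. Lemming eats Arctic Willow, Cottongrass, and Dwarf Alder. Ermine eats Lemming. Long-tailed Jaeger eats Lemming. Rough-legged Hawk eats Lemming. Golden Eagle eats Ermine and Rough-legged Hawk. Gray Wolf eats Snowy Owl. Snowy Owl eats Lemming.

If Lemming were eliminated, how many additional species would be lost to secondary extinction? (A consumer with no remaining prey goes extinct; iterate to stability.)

7

Remove Lemming.
Round 1: Rough-legged Hawk (all prey gone), Ermine (all prey gone), Long-tailed Jaeger (all prey gone), Snowy Owl (all prey gone) → extinct.
Round 2: Gyrfalcon (all prey gone), Gray Wolf (all prey gone), Golden Eagle (all prey gone) → extinct.
No further losses. Total secondary extinctions: 7.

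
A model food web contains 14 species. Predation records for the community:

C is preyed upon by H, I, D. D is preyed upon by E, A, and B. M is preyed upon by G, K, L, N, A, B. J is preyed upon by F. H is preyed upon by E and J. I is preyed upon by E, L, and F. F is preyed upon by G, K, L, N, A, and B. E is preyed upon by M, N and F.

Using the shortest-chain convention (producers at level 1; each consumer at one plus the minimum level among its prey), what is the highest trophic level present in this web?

Producers (level 1): C.
Following each consumer down to its lowest-level prey: C → I → F → G (levels 1 through 4).
All prey of G (F 3, M 4) are at level 3 or above, so G is at level 1 + 3 = 4.
Every consumer has at least one prey at level 3 or below, so none exceeds level 4.

4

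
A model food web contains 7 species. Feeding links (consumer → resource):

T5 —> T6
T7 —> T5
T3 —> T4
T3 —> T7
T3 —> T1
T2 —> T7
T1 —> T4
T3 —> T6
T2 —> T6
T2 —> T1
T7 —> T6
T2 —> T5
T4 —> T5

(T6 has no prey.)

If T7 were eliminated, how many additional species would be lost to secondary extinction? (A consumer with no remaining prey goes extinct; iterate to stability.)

Remove T7.
Every predator of it retains at least one other prey: T2 still has T6, T5, T1; T3 still has T6, T4, T1.
No consumer loses all prey, so no secondary extinctions occur.

0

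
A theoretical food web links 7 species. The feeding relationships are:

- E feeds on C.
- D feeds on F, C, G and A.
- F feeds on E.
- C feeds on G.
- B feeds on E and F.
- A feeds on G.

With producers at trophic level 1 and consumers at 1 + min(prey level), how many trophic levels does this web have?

4

Producers (level 1): G.
Following each consumer down to its lowest-level prey: G → C → E → B (levels 1 through 4).
All prey of B (E 3, F 4) are at level 3 or above, so B is at level 1 + 3 = 4.
Every consumer has at least one prey at level 3 or below, so none exceeds level 4.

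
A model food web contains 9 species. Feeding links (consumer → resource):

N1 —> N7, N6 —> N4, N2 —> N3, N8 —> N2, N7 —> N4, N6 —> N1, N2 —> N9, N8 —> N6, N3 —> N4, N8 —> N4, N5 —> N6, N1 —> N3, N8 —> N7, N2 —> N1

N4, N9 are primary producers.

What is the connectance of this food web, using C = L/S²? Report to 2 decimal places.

C = 0.17

The web has S = 9 species and L = 14 feeding links.
C = L / S² = 14 / 81 = 0.1728 ≈ 0.17.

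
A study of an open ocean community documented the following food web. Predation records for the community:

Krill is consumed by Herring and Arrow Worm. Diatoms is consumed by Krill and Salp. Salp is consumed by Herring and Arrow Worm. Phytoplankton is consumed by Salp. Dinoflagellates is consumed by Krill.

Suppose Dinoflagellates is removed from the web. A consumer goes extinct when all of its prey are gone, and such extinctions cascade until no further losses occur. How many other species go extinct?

0

Remove Dinoflagellates.
Every predator of it retains at least one other prey: Krill still has Diatoms.
No consumer loses all prey, so no secondary extinctions occur.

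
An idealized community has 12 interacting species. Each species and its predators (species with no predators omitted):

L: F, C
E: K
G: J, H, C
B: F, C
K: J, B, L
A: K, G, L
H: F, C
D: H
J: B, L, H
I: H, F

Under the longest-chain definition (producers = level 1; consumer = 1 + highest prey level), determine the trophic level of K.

E is a producer → level 1.
K eats E (level 1); other prey at levels: A 1 → level 2.

Trophic level 2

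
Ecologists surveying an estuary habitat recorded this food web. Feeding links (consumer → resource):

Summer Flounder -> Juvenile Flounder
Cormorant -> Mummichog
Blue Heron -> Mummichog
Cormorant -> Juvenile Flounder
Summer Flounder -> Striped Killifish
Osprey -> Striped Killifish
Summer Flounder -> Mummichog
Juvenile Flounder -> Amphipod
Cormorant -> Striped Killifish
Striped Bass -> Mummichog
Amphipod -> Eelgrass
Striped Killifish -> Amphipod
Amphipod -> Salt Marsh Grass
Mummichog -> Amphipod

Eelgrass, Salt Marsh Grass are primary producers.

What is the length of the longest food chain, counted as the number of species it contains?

One longest chain: Eelgrass → Amphipod → Juvenile Flounder → Cormorant.
It has 4 species and 3 links.

4 species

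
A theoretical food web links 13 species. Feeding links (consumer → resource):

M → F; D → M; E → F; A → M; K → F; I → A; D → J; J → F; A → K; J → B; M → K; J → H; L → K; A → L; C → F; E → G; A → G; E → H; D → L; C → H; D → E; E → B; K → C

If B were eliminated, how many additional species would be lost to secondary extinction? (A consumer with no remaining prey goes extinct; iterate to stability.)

Remove B.
Every predator of it retains at least one other prey: J still has F, H; E still has F, G, H.
No consumer loses all prey, so no secondary extinctions occur.

0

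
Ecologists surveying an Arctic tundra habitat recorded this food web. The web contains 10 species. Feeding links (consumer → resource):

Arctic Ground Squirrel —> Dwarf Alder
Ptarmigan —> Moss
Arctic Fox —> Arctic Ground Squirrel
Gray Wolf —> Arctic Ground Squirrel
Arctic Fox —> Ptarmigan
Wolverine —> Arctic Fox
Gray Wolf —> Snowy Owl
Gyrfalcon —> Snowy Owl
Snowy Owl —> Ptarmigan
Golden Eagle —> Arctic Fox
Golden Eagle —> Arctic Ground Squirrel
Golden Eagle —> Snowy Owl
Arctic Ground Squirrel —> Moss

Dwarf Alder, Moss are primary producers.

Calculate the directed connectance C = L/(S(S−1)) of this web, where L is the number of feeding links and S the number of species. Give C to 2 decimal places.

The web has S = 10 species and L = 13 feeding links.
C = L / (S(S−1)) = 13 / 90 = 0.1444 ≈ 0.14.

C = 0.14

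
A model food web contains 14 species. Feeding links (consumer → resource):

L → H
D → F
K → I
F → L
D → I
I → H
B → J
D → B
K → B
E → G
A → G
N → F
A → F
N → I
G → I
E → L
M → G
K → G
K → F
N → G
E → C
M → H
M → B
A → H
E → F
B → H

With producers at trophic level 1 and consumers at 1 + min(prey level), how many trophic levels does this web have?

Producers (level 1): C, H, J.
Following each consumer down to its lowest-level prey: H → I → K (levels 1 through 3).
All prey of K (I 2, B 2, F 3, G 3) are at level 2 or above, so K is at level 1 + 2 = 3.
Every consumer has at least one prey at level 2 or below, so none exceeds level 3.

3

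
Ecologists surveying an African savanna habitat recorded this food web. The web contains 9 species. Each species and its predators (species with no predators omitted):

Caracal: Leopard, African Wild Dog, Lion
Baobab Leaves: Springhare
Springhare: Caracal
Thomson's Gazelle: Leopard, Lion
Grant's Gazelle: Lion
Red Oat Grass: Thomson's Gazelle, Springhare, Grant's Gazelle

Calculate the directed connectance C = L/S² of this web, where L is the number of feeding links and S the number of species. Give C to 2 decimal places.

C = 0.14

The web has S = 9 species and L = 11 feeding links.
C = L / S² = 11 / 81 = 0.1358 ≈ 0.14.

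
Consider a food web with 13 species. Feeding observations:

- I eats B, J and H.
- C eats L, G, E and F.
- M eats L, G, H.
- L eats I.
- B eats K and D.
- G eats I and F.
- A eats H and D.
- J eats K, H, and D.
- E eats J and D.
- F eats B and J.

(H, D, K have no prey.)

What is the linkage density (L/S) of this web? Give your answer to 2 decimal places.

There are L = 24 links among S = 13 species.
L/S = 24/13 = 1.8462 ≈ 1.85.

L/S = 1.85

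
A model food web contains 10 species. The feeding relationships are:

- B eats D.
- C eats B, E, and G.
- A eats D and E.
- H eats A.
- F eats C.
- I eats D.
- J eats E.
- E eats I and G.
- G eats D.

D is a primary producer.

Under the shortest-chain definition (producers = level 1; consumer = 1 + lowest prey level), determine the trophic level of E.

Trophic level 3

D is a producer → level 1.
I eats D → level 2.
E eats I → level 3.
No prey of E is below level 2, so 3 is the minimum.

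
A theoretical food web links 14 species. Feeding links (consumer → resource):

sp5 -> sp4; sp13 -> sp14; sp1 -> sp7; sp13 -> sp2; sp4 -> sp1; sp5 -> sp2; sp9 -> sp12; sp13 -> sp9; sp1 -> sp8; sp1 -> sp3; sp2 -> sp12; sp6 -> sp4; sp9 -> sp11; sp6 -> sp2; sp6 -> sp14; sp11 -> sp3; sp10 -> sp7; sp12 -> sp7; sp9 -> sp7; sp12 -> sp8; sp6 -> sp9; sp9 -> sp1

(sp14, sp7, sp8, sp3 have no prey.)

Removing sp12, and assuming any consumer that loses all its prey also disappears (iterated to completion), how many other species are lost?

Remove sp12.
Round 1: sp2 (all prey gone) → extinct.
No further losses. Total secondary extinctions: 1.

1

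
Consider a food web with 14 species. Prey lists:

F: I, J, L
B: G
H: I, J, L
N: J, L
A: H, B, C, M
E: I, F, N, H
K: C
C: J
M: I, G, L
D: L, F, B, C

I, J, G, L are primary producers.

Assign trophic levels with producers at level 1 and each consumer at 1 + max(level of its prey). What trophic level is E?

I is a producer → level 1.
F eats I (level 1); other prey at levels: J 1, L 1 → level 2.
E eats F (level 2); other prey at levels: I 1, N 2, H 2 → level 3.

Trophic level 3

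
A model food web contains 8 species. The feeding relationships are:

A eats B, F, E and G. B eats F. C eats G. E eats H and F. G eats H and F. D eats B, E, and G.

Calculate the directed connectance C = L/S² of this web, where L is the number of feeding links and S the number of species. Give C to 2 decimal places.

C = 0.20

The web has S = 8 species and L = 13 feeding links.
C = L / S² = 13 / 64 = 0.2031 ≈ 0.20.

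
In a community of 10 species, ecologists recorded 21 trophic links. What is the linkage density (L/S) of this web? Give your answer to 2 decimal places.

L/S = 2.10

There are L = 21 links among S = 10 species.
L/S = 21/10 = 2.1000 ≈ 2.10.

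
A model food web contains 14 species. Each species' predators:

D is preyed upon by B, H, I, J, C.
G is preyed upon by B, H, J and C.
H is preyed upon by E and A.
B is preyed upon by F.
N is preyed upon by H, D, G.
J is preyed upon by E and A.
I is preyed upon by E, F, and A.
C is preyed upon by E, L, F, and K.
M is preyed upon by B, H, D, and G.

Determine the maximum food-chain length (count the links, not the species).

One longest chain: N → D → I → F.
It has 4 species and 3 links.

3 links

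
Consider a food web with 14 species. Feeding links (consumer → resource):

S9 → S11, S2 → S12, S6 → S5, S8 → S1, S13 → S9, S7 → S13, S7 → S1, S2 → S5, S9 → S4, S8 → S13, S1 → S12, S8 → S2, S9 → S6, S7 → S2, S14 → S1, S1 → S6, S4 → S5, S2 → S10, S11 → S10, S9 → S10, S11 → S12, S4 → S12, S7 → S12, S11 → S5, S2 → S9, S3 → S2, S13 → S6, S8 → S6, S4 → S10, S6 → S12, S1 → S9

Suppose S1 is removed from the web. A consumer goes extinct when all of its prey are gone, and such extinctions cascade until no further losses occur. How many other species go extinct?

Remove S1.
Round 1: S14 (all prey gone) → extinct.
No further losses. Total secondary extinctions: 1.

1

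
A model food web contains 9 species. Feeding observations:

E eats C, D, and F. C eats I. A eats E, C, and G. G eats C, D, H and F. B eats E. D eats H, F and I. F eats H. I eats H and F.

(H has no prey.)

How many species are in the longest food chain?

One longest chain: H → F → I → D → E → B.
It has 6 species and 5 links.

6 species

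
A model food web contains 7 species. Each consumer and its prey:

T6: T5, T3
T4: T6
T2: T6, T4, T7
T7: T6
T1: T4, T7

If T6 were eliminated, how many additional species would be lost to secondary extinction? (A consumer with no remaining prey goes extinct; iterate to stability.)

4

Remove T6.
Round 1: T4 (all prey gone), T7 (all prey gone) → extinct.
Round 2: T2 (all prey gone), T1 (all prey gone) → extinct.
No further losses. Total secondary extinctions: 4.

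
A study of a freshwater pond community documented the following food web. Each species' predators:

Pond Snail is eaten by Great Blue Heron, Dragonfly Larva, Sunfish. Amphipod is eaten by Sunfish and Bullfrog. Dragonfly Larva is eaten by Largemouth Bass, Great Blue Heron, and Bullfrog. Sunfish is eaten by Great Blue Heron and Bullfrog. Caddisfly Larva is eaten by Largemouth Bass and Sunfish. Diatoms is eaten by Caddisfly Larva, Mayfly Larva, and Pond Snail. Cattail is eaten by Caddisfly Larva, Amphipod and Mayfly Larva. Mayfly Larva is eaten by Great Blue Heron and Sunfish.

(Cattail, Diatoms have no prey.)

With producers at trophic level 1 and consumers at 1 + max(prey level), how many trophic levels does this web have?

Producers (level 1): Cattail, Diatoms.
Cattail → Amphipod → Sunfish → Great Blue Heron gives Great Blue Heron level 4.
No species has a prey at level 4, so no species reaches level 5.

4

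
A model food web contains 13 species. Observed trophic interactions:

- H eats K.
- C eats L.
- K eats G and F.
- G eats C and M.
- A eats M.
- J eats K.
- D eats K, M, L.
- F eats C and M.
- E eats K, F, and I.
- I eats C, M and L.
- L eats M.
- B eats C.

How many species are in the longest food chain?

One longest chain: M → L → C → G → K → J.
It has 6 species and 5 links.

6 species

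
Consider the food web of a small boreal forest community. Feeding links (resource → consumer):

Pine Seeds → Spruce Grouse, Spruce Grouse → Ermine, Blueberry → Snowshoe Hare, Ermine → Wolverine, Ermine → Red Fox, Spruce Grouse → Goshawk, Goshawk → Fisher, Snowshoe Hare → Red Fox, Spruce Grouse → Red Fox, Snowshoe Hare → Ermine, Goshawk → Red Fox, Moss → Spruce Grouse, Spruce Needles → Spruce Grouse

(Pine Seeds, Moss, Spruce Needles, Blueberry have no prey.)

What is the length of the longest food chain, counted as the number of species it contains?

One longest chain: Pine Seeds → Spruce Grouse → Ermine → Wolverine.
It has 4 species and 3 links.

4 species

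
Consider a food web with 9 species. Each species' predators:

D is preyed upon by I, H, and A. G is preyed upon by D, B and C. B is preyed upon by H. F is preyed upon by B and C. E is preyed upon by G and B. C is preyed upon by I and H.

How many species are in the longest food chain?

4 species

One longest chain: E → G → D → H.
It has 4 species and 3 links.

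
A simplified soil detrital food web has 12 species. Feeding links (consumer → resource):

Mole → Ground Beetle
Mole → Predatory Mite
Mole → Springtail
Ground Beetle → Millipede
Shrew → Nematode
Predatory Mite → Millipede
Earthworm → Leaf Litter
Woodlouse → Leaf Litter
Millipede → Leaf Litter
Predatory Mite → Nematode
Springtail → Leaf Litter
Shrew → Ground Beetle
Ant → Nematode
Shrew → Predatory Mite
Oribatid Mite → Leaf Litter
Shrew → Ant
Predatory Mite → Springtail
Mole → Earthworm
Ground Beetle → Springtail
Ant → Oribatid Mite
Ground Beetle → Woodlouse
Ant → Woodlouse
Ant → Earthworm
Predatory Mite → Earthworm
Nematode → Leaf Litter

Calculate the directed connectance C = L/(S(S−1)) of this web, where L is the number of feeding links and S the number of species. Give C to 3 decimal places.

The web has S = 12 species and L = 25 feeding links.
C = L / (S(S−1)) = 25 / 132 = 0.1894 ≈ 0.189.

C = 0.189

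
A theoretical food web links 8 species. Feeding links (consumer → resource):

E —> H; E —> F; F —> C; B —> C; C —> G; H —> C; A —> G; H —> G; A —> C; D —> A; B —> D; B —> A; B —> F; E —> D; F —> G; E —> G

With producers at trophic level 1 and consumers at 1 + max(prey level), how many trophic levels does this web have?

Producers (level 1): G.
G → C → A → D → E gives E level 5.
No species has a prey at level 5, so no species reaches level 6.

5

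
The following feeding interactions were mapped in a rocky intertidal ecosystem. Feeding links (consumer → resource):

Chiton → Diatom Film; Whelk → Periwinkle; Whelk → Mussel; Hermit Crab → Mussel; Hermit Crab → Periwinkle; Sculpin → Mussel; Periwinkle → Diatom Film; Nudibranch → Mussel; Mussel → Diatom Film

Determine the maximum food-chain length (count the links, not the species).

2 links

One longest chain: Diatom Film → Periwinkle → Whelk.
It has 3 species and 2 links.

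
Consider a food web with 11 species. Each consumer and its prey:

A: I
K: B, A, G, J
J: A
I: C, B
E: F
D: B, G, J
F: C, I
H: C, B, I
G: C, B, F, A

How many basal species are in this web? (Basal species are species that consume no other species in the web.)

Basal species (no prey listed): C, B.
Count: 2.

2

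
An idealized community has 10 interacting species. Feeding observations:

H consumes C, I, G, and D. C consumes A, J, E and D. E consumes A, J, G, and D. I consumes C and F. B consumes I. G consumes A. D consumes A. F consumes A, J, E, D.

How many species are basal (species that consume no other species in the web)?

2

Basal species (no prey listed): A, J.
Count: 2.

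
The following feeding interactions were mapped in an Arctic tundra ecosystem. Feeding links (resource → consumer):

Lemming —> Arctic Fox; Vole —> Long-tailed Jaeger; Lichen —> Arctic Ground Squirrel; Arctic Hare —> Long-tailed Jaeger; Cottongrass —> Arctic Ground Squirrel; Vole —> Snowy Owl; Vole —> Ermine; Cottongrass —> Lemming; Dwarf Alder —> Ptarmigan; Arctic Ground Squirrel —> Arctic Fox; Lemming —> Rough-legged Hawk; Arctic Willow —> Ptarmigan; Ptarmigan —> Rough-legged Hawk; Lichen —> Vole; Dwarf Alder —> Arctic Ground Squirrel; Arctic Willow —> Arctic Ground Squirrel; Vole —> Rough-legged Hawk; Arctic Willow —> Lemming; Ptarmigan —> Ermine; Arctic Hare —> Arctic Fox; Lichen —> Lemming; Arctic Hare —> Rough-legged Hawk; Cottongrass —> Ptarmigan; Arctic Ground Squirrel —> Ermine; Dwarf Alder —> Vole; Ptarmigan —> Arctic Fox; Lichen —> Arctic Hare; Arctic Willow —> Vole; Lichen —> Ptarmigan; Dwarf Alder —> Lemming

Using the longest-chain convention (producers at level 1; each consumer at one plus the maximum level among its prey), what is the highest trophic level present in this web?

Producers (level 1): Cottongrass, Lichen, Arctic Willow, Dwarf Alder.
Lichen → Vole → Rough-legged Hawk gives Rough-legged Hawk level 3.
No species has a prey at level 3, so no species reaches level 4.

3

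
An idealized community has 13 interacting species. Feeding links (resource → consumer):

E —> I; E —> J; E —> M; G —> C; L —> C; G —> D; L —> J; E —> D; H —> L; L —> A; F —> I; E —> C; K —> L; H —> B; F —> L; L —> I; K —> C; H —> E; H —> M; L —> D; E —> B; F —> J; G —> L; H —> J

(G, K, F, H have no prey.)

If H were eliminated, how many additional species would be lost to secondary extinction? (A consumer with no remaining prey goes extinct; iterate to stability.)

3

Remove H.
Round 1: E (all prey gone) → extinct.
Round 2: B (all prey gone), M (all prey gone) → extinct.
No further losses. Total secondary extinctions: 3.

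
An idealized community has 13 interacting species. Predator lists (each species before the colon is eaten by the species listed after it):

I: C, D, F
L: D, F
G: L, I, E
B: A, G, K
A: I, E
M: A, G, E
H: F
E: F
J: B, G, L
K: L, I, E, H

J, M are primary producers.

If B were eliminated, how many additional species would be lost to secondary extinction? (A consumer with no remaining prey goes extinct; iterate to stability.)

Remove B.
Round 1: K (all prey gone) → extinct.
Round 2: H (all prey gone) → extinct.
No further losses. Total secondary extinctions: 2.

2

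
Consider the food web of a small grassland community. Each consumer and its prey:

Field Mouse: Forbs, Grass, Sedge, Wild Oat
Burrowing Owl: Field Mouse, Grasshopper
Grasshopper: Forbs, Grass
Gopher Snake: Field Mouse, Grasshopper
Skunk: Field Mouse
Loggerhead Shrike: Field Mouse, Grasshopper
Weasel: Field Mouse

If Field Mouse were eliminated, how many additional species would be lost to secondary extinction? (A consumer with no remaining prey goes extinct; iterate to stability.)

2

Remove Field Mouse.
Round 1: Weasel (all prey gone), Skunk (all prey gone) → extinct.
No further losses. Total secondary extinctions: 2.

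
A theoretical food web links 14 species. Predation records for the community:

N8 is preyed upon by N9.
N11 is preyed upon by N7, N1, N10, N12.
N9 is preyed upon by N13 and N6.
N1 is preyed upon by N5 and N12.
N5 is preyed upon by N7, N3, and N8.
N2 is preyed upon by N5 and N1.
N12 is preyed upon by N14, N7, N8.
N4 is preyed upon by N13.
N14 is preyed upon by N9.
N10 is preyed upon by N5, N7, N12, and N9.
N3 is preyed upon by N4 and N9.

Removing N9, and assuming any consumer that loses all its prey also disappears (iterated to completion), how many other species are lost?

Remove N9.
Round 1: N6 (all prey gone) → extinct.
No further losses. Total secondary extinctions: 1.

1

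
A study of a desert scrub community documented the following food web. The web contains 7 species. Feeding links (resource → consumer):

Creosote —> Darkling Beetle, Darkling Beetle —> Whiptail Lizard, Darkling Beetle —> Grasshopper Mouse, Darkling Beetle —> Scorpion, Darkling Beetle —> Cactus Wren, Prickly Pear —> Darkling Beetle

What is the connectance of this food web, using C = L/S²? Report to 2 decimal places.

C = 0.12

The web has S = 7 species and L = 6 feeding links.
C = L / S² = 6 / 49 = 0.1224 ≈ 0.12.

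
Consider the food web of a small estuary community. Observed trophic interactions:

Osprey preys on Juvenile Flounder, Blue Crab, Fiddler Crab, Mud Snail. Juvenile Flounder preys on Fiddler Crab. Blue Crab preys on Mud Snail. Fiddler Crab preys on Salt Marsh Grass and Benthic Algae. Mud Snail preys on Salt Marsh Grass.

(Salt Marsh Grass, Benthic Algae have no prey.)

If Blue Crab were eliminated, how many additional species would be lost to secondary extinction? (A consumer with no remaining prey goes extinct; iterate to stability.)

0

Remove Blue Crab.
Every predator of it retains at least one other prey: Osprey still has Fiddler Crab, Mud Snail, Juvenile Flounder.
No consumer loses all prey, so no secondary extinctions occur.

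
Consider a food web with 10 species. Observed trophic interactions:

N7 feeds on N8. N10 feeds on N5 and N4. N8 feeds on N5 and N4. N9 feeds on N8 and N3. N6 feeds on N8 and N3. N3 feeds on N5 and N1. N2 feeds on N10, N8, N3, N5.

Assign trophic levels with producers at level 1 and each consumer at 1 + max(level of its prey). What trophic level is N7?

N5 is a producer → level 1.
N8 eats N5 (level 1); other prey at levels: N4 1 → level 2.
N7 eats N8 → level 3.

Trophic level 3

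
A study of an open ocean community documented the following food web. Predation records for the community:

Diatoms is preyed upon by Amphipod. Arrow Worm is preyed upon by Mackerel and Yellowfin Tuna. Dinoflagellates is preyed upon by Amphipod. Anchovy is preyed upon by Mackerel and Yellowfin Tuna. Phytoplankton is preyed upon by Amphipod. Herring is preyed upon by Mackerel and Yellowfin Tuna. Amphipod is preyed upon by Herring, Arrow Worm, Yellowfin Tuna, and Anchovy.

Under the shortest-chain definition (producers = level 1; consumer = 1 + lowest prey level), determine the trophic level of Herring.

Phytoplankton is a producer → level 1.
Amphipod eats Phytoplankton → level 2.
Herring eats Amphipod → level 3.
No prey of Herring is below level 2, so 3 is the minimum.

Trophic level 3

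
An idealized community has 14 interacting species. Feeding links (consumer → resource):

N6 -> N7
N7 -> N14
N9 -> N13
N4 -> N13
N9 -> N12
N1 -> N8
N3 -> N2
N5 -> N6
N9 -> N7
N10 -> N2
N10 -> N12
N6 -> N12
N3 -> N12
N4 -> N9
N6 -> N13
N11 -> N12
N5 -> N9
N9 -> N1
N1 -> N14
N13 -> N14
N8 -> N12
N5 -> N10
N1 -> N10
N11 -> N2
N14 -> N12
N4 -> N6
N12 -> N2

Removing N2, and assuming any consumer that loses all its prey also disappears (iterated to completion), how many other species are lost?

Remove N2.
Round 1: N12 (all prey gone) → extinct.
Round 2: N11 (all prey gone), N8 (all prey gone), N10 (all prey gone), N3 (all prey gone), N14 (all prey gone) → extinct.
Round 3: N13 (all prey gone), N1 (all prey gone), N7 (all prey gone) → extinct.
Round 4: N6 (all prey gone), N9 (all prey gone) → extinct.
Round 5: N5 (all prey gone), N4 (all prey gone) → extinct.
No further losses. Total secondary extinctions: 13.

13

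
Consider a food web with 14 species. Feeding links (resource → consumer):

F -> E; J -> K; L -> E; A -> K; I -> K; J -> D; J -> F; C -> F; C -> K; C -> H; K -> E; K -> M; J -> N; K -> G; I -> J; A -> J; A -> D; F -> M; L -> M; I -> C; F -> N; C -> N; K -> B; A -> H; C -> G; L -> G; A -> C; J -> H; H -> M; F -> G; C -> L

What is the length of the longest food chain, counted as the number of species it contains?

4 species

One longest chain: A → C → F → E.
It has 4 species and 3 links.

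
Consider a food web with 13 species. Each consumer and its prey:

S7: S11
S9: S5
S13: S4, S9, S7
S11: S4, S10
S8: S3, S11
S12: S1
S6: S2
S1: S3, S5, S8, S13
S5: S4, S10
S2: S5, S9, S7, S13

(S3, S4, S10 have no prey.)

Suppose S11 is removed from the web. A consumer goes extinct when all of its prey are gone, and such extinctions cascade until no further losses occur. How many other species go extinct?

1

Remove S11.
Round 1: S7 (all prey gone) → extinct.
No further losses. Total secondary extinctions: 1.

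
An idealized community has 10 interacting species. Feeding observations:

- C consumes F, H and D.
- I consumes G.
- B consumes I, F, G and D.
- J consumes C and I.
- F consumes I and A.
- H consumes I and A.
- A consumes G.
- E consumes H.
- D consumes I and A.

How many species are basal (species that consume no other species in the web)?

1

Basal species (no prey listed): G.
Count: 1.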